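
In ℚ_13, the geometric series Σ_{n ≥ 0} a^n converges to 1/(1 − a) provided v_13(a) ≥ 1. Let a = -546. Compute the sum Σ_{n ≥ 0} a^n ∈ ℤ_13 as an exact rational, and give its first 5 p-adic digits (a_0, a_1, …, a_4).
Σ a^n = 1/(1 − a) = 1/547;  first 5 digits = (1, 10, 5, 4, 8)

v_13(a) = 1 ≥ 1, so the series converges in ℤ_13 to 1/(1 − a) = 1/(1 − (-546)) = 1/547. Expand this rational in ℤ_13: compute digits iteratively via d_i = x_i mod 13, x_{i+1} = (x_i − d_i)/13. The first 5 digits are (1, 10, 5, 4, 8).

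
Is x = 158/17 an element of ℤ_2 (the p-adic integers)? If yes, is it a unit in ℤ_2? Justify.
x ∈ ℤ_2 but not a unit; v_2(x) = 1 > 0

ℤ_2 = {x ∈ ℚ_2 : v_2(x) ≥ 0} and ℤ_2^× = {x ∈ ℤ_2 : v_2(x) = 0}. Here v_2(158/17) = v_2(num) − v_2(den) = 1; compare against these criteria.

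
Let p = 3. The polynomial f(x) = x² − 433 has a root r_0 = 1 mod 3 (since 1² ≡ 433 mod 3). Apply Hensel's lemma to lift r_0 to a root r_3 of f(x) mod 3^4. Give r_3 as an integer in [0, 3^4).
r_3 = 55 (mod 81)

Hensel's recurrence: r_{i+1} = r_i − f(r_i)·(f′(r_i))^{-1} mod 3^{i+2}, with f′(x) = 2x. Iterate:
  r_0 = 1 (mod 3)
  r_1 = 1 (mod 9)
  r_2 = 1 (mod 27)
  r_3 = 55 (mod 81)
Final: r_3 = 55, and one checks f(r_3) ≡ 0 mod 3^4.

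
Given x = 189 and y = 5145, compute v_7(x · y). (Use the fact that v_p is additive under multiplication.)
v_7(972405) = 4

v_p(x) = 1 (factor: 189 = 7^1 · 27); v_p(y) = 3 (factor: 5145 = 7^3 · 15). Additivity: v_p(xy) = v_p(x) + v_p(y) = 1 + 3 = 4. (Direct check: xy = 972405 = 7^4 · (405).)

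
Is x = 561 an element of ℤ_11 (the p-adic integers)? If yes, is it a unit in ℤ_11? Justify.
x ∈ ℤ_11 but not a unit; v_11(x) = 1 > 0

ℤ_11 = {x ∈ ℚ_11 : v_11(x) ≥ 0} and ℤ_11^× = {x ∈ ℤ_11 : v_11(x) = 0}. Here v_11(561) = v_11(num) − v_11(den) = 1; compare against these criteria.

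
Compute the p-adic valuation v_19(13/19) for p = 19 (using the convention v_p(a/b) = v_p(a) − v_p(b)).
v_19(13/19) = -1

Factor powers of 19 from the numerator and denominator of the reduced fraction: 13 = 19^0 · 13 and 19 = 19^1 · 1. Apply v_p(a/b) = v_p(a) − v_p(b): v_19(13/19) = 0 − 1 = -1.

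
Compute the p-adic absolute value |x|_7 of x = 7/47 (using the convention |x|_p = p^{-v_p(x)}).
|7/47|_7 = 1/7

Step 1 — compute v_7(x) by factoring powers of 7 out of the numerator and denominator: v_7(7/47) = 1. Step 2 — apply |x|_p = p^{-v_p(x)} = 7^{-1} = 1/7.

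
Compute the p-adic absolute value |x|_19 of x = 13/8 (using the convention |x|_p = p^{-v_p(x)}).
|13/8|_19 = 1

Step 1 — compute v_19(x) by factoring powers of 19 out of the numerator and denominator: v_19(13/8) = 0. Step 2 — apply |x|_p = p^{-v_p(x)} = 19^{0} = 1.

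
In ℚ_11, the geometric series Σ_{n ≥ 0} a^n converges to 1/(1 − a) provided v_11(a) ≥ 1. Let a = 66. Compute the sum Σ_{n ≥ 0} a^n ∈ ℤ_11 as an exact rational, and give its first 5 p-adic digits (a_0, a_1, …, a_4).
Σ a^n = 1/(1 − a) = -1/65;  first 5 digits = (1, 6, 3, 10, 6)

v_11(a) = 1 ≥ 1, so the series converges in ℤ_11 to 1/(1 − a) = 1/(1 − 66) = -1/65. Expand this rational in ℤ_11: compute digits iteratively via d_i = x_i mod 11, x_{i+1} = (x_i − d_i)/11. The first 5 digits are (1, 6, 3, 10, 6).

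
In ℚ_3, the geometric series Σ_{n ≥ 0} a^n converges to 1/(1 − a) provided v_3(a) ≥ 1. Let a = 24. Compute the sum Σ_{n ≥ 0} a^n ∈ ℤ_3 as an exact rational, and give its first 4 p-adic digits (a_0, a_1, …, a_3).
Σ a^n = 1/(1 − a) = -1/23;  first 4 digits = (1, 2, 0, 0)

v_3(a) = 1 ≥ 1, so the series converges in ℤ_3 to 1/(1 − a) = 1/(1 − 24) = -1/23. Expand this rational in ℤ_3: compute digits iteratively via d_i = x_i mod 3, x_{i+1} = (x_i − d_i)/3. The first 4 digits are (1, 2, 0, 0).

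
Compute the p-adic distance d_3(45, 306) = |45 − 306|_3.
d_3(45, 306) = 1/9

Step 1 — x − y = 45 − 306 = -261. Step 2 — v_3(-261) = 2 (factor: -261 = −(3^2 · 29); the sign does not affect v_p). Step 3 — |x − y|_3 = 3^{-2} = 1/9.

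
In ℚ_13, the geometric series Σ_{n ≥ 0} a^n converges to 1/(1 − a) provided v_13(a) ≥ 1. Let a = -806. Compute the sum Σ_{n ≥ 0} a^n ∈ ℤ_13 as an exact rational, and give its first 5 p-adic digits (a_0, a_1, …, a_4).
Σ a^n = 1/(1 − a) = 1/807;  first 5 digits = (1, 3, 4, 10, 9)

v_13(a) = 1 ≥ 1, so the series converges in ℤ_13 to 1/(1 − a) = 1/(1 − (-806)) = 1/807. Expand this rational in ℤ_13: compute digits iteratively via d_i = x_i mod 13, x_{i+1} = (x_i − d_i)/13. The first 5 digits are (1, 3, 4, 10, 9).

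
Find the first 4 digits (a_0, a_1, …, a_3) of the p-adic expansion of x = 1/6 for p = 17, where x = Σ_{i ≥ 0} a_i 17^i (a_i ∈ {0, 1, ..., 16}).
(a_0, …, a_3) = (3, 14, 2, 14)

v_17(1/6) = 0 (numerator and denominator both coprime to 17), so x ∈ ℤ_17^×. Compute digits iteratively via a_i = x_i mod 17, x_{i+1} = (x_i − a_i)/17, with x_0 = x:
  x_0 = 1/6;  a_0 = 3;  x_1 = (x_0 − 3)/17 = -1/6
  x_1 = -1/6;  a_1 = 14;  x_2 = (x_1 − 14)/17 = -5/6
  x_2 = -5/6;  a_2 = 2;  x_3 = (x_2 − 2)/17 = -1/6
  x_3 = -1/6;  a_3 = 14;  x_4 = (x_3 − 14)/17 = -5/6
Digits: (3, 14, 2, 14).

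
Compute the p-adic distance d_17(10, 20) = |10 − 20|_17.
d_17(10, 20) = 1

Step 1 — x − y = 10 − 20 = -10. Step 2 — v_17(-10) = 0 (factor: -10 = −(17^0 · 10); the sign does not affect v_p). Step 3 — |x − y|_17 = 17^{0} = 1.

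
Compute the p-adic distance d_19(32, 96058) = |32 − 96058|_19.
d_19(32, 96058) = 1/6859

Step 1 — x − y = 32 − 96058 = -96026. Step 2 — v_19(-96026) = 3 (factor: -96026 = −(19^3 · 14); the sign does not affect v_p). Step 3 — |x − y|_19 = 19^{-3} = 1/6859.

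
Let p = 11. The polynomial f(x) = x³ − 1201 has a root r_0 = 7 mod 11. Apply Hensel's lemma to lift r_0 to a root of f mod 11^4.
r_3 = 1976 (mod 14641)

Hensel: r_{i+1} = r_i − f(r_i)/f′(r_i) mod 11^{i+2}, where f′(x) = 3x². Iterate:
  r_0 = 7 (mod 11)
  r_1 = 40 (mod 121)
  r_2 = 645 (mod 1331)
  r_3 = 1976 (mod 14641)
Final: r = 1976 with f(r) ≡ 0 mod 11^4.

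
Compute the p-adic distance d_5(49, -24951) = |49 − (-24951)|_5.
d_5(49, -24951) = 1/3125

Step 1 — x − y = 49 − (-24951) = 25000. Step 2 — v_5(25000) = 5 (factor: 25000 = (5^5 · 8); the sign does not affect v_p). Step 3 — |x − y|_5 = 5^{-5} = 1/3125.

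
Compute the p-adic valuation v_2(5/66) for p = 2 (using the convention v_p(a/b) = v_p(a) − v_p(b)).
v_2(5/66) = -1

Factor powers of 2 from the numerator and denominator of the reduced fraction: 5 = 2^0 · 5 and 66 = 2^1 · 33. Apply v_p(a/b) = v_p(a) − v_p(b): v_2(5/66) = 0 − 1 = -1.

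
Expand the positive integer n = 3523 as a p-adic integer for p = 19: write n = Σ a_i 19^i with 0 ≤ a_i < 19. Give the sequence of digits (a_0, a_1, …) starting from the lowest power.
(a_0, a_1, …) = (8, 14, 9)

Repeated division by 19 gives the digits low-to-high: 3523 = 8 + 14·19^1 + 9·19^2. Digit sequence: (8, 14, 9).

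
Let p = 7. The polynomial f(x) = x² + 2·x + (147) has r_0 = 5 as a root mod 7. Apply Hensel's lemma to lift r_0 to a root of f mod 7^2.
r_1 = 47 (mod 49)

Hensel: r_{i+1} = r_i − f(r_i)·(f′(r_i))^{-1} mod 7^{i+2}, f′(x) = 2x + 2. Iterate:
  r_0 = 5 (mod 7)
  r_1 = 47 (mod 49)
Final: r = 47 satisfies f(r) ≡ 0 mod 7^2.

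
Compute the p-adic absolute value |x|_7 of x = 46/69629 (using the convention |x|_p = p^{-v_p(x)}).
|46/69629|_7 = 2401

Step 1 — compute v_7(x) by factoring powers of 7 out of the numerator and denominator: v_7(46/69629) = -4. Step 2 — apply |x|_p = p^{-v_p(x)} = 7^{4} = 2401.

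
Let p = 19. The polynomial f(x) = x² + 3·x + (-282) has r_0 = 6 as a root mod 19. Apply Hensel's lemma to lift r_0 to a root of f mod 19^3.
r_2 = 3920 (mod 6859)

Hensel: r_{i+1} = r_i − f(r_i)·(f′(r_i))^{-1} mod 19^{i+2}, f′(x) = 2x + 3. Iterate:
  r_0 = 6 (mod 19)
  r_1 = 310 (mod 361)
  r_2 = 3920 (mod 6859)
Final: r = 3920 satisfies f(r) ≡ 0 mod 19^3.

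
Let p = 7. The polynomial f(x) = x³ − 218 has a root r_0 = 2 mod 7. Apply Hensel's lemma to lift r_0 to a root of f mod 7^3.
r_2 = 338 (mod 343)

Hensel: r_{i+1} = r_i − f(r_i)/f′(r_i) mod 7^{i+2}, where f′(x) = 3x². Iterate:
  r_0 = 2 (mod 7)
  r_1 = 44 (mod 49)
  r_2 = 338 (mod 343)
Final: r = 338 with f(r) ≡ 0 mod 7^3.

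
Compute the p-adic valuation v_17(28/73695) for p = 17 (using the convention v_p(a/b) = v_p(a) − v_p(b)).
v_17(28/73695) = -3

Factor powers of 17 from the numerator and denominator of the reduced fraction: 28 = 17^0 · 28 and 73695 = 17^3 · 15. Apply v_p(a/b) = v_p(a) − v_p(b): v_17(28/73695) = 0 − 3 = -3.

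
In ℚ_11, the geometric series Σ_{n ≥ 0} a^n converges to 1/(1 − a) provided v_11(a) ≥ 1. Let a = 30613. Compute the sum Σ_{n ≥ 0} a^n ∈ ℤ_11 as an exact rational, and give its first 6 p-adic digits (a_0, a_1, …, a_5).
Σ a^n = 1/(1 − a) = -1/30612;  first 6 digits = (1, 0, 0, 1, 2, 0)

v_11(a) = 3 ≥ 1, so the series converges in ℤ_11 to 1/(1 − a) = 1/(1 − 30613) = -1/30612. Expand this rational in ℤ_11: compute digits iteratively via d_i = x_i mod 11, x_{i+1} = (x_i − d_i)/11. The first 6 digits are (1, 0, 0, 1, 2, 0).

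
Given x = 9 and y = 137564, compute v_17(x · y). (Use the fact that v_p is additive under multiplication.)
v_17(1238076) = 3

v_p(x) = 0 (factor: 9 = 17^0 · 9); v_p(y) = 3 (factor: 137564 = 17^3 · 28). Additivity: v_p(xy) = v_p(x) + v_p(y) = 0 + 3 = 3. (Direct check: xy = 1238076 = 17^3 · (252).)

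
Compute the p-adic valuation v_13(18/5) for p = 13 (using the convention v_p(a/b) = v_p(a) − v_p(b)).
v_13(18/5) = 0

Factor powers of 13 from the numerator and denominator of the reduced fraction: 18 = 13^0 · 18 and 5 = 13^0 · 5. Apply v_p(a/b) = v_p(a) − v_p(b): v_13(18/5) = 0 − 0 = 0.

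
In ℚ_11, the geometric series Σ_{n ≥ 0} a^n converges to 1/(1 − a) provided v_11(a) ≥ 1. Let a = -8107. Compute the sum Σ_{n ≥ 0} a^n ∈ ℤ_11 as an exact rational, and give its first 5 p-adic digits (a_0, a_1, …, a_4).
Σ a^n = 1/(1 − a) = 1/8108;  first 5 digits = (1, 0, 10, 4, 0)

v_11(a) = 2 ≥ 1, so the series converges in ℤ_11 to 1/(1 − a) = 1/(1 − (-8107)) = 1/8108. Expand this rational in ℤ_11: compute digits iteratively via d_i = x_i mod 11, x_{i+1} = (x_i − d_i)/11. The first 5 digits are (1, 0, 10, 4, 0).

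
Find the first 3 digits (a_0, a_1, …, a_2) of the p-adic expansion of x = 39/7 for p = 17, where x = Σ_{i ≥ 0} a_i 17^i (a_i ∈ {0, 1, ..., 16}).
(a_0, …, a_2) = (8, 12, 9)

v_17(39/7) = 0 (numerator and denominator both coprime to 17), so x ∈ ℤ_17^×. Compute digits iteratively via a_i = x_i mod 17, x_{i+1} = (x_i − a_i)/17, with x_0 = x:
  x_0 = 39/7;  a_0 = 8;  x_1 = (x_0 − 8)/17 = -1/7
  x_1 = -1/7;  a_1 = 12;  x_2 = (x_1 − 12)/17 = -5/7
  x_2 = -5/7;  a_2 = 9;  x_3 = (x_2 − 9)/17 = -4/7
Digits: (8, 12, 9).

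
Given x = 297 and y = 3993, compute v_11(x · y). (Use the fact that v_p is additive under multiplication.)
v_11(1185921) = 4

v_p(x) = 1 (factor: 297 = 11^1 · 27); v_p(y) = 3 (factor: 3993 = 11^3 · 3). Additivity: v_p(xy) = v_p(x) + v_p(y) = 1 + 3 = 4. (Direct check: xy = 1185921 = 11^4 · (81).)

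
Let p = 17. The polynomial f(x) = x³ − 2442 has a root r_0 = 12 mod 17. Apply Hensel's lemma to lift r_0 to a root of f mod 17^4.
r_3 = 8495 (mod 83521)

Hensel: r_{i+1} = r_i − f(r_i)/f′(r_i) mod 17^{i+2}, where f′(x) = 3x². Iterate:
  r_0 = 12 (mod 17)
  r_1 = 114 (mod 289)
  r_2 = 3582 (mod 4913)
  r_3 = 8495 (mod 83521)
Final: r = 8495 with f(r) ≡ 0 mod 17^4.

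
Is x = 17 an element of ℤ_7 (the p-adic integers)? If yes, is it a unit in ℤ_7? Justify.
x ∈ ℤ_7^× (unit); v_7(x) = 0

ℤ_7 = {x ∈ ℚ_7 : v_7(x) ≥ 0} and ℤ_7^× = {x ∈ ℤ_7 : v_7(x) = 0}. Here v_7(17) = v_7(num) − v_7(den) = 0; compare against these criteria.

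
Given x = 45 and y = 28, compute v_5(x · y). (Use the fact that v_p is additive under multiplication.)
v_5(1260) = 1

v_p(x) = 1 (factor: 45 = 5^1 · 9); v_p(y) = 0 (factor: 28 = 5^0 · 28). Additivity: v_p(xy) = v_p(x) + v_p(y) = 1 + 0 = 1. (Direct check: xy = 1260 = 5^1 · (252).)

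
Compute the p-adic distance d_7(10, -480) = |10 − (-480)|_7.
d_7(10, -480) = 1/49

Step 1 — x − y = 10 − (-480) = 490. Step 2 — v_7(490) = 2 (factor: 490 = (7^2 · 10); the sign does not affect v_p). Step 3 — |x − y|_7 = 7^{-2} = 1/49.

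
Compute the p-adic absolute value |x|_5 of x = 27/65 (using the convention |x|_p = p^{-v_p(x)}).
|27/65|_5 = 5

Step 1 — compute v_5(x) by factoring powers of 5 out of the numerator and denominator: v_5(27/65) = -1. Step 2 — apply |x|_p = p^{-v_p(x)} = 5^{1} = 5.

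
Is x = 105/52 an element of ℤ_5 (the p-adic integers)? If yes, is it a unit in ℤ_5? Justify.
x ∈ ℤ_5 but not a unit; v_5(x) = 1 > 0

ℤ_5 = {x ∈ ℚ_5 : v_5(x) ≥ 0} and ℤ_5^× = {x ∈ ℤ_5 : v_5(x) = 0}. Here v_5(105/52) = v_5(num) − v_5(den) = 1; compare against these criteria.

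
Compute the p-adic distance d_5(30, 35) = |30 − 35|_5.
d_5(30, 35) = 1/5

Step 1 — x − y = 30 − 35 = -5. Step 2 — v_5(-5) = 1 (factor: -5 = −(5^1 · 1); the sign does not affect v_p). Step 3 — |x − y|_5 = 5^{-1} = 1/5.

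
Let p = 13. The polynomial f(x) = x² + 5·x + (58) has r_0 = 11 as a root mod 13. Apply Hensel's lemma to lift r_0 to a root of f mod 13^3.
r_2 = 1636 (mod 2197)

Hensel: r_{i+1} = r_i − f(r_i)·(f′(r_i))^{-1} mod 13^{i+2}, f′(x) = 2x + 5. Iterate:
  r_0 = 11 (mod 13)
  r_1 = 115 (mod 169)
  r_2 = 1636 (mod 2197)
Final: r = 1636 satisfies f(r) ≡ 0 mod 13^3.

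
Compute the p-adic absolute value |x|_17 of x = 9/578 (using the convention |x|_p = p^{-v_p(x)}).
|9/578|_17 = 289

Step 1 — compute v_17(x) by factoring powers of 17 out of the numerator and denominator: v_17(9/578) = -2. Step 2 — apply |x|_p = p^{-v_p(x)} = 17^{2} = 289.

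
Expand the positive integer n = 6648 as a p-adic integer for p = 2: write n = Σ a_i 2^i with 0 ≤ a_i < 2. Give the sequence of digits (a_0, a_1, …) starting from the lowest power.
(a_0, a_1, …) = (0, 0, 0, 1, 1, 1, 1, 1, 1, 0, 0, 1, 1)

Repeated division by 2 gives the digits low-to-high: 6648 = 1·2^3 + 1·2^4 + 1·2^5 + 1·2^6 + 1·2^7 + 1·2^8 + 1·2^11 + 1·2^12. Digit sequence: (0, 0, 0, 1, 1, 1, 1, 1, 1, 0, 0, 1, 1).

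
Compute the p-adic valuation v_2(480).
v_2(480) = 5

v_2(n) is the largest exponent k such that 2^k divides n. Factor out: 480 = 2^5 · 15. (Sign doesn't affect v_p.) So v_2(480) = 5.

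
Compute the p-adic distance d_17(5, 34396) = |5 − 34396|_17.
d_17(5, 34396) = 1/4913

Step 1 — x − y = 5 − 34396 = -34391. Step 2 — v_17(-34391) = 3 (factor: -34391 = −(17^3 · 7); the sign does not affect v_p). Step 3 — |x − y|_17 = 17^{-3} = 1/4913.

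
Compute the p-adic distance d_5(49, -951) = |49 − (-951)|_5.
d_5(49, -951) = 1/125

Step 1 — x − y = 49 − (-951) = 1000. Step 2 — v_5(1000) = 3 (factor: 1000 = (5^3 · 8); the sign does not affect v_p). Step 3 — |x − y|_5 = 5^{-3} = 1/125.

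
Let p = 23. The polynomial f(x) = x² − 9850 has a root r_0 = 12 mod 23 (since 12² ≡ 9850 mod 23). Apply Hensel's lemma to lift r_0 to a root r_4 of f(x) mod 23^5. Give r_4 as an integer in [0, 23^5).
r_4 = 2745706 (mod 6436343)

Hensel's recurrence: r_{i+1} = r_i − f(r_i)·(f′(r_i))^{-1} mod 23^{i+2}, with f′(x) = 2x. Iterate:
  r_0 = 12 (mod 23)
  r_1 = 196 (mod 529)
  r_2 = 8131 (mod 12167)
  r_3 = 227137 (mod 279841)
  r_4 = 2745706 (mod 6436343)
Final: r_4 = 2745706, and one checks f(r_4) ≡ 0 mod 23^5.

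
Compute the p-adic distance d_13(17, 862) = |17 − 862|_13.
d_13(17, 862) = 1/169

Step 1 — x − y = 17 − 862 = -845. Step 2 — v_13(-845) = 2 (factor: -845 = −(13^2 · 5); the sign does not affect v_p). Step 3 — |x − y|_13 = 13^{-2} = 1/169.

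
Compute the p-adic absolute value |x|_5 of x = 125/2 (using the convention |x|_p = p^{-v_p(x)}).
|125/2|_5 = 1/125

Step 1 — compute v_5(x) by factoring powers of 5 out of the numerator and denominator: v_5(125/2) = 3. Step 2 — apply |x|_p = p^{-v_p(x)} = 5^{-3} = 1/125.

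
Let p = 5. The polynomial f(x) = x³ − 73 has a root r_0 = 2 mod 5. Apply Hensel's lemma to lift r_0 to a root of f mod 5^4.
r_3 = 47 (mod 625)

Hensel: r_{i+1} = r_i − f(r_i)/f′(r_i) mod 5^{i+2}, where f′(x) = 3x². Iterate:
  r_0 = 2 (mod 5)
  r_1 = 22 (mod 25)
  r_2 = 47 (mod 125)
  r_3 = 47 (mod 625)
Final: r = 47 with f(r) ≡ 0 mod 5^4.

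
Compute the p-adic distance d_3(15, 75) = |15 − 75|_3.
d_3(15, 75) = 1/3

Step 1 — x − y = 15 − 75 = -60. Step 2 — v_3(-60) = 1 (factor: -60 = −(3^1 · 20); the sign does not affect v_p). Step 3 — |x − y|_3 = 3^{-1} = 1/3.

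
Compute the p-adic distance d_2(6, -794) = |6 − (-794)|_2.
d_2(6, -794) = 1/32

Step 1 — x − y = 6 − (-794) = 800. Step 2 — v_2(800) = 5 (factor: 800 = (2^5 · 25); the sign does not affect v_p). Step 3 — |x − y|_2 = 2^{-5} = 1/32.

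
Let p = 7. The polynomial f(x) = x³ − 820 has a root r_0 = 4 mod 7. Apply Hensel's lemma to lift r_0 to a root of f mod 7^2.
r_1 = 32 (mod 49)

Hensel: r_{i+1} = r_i − f(r_i)/f′(r_i) mod 7^{i+2}, where f′(x) = 3x². Iterate:
  r_0 = 4 (mod 7)
  r_1 = 32 (mod 49)
Final: r = 32 with f(r) ≡ 0 mod 7^2.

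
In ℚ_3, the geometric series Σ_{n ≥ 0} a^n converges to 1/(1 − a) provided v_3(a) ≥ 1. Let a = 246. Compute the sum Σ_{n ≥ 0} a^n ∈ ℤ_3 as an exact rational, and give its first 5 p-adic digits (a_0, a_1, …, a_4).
Σ a^n = 1/(1 − a) = -1/245;  first 5 digits = (1, 1, 1, 1, 1)

v_3(a) = 1 ≥ 1, so the series converges in ℤ_3 to 1/(1 − a) = 1/(1 − 246) = -1/245. Expand this rational in ℤ_3: compute digits iteratively via d_i = x_i mod 3, x_{i+1} = (x_i − d_i)/3. The first 5 digits are (1, 1, 1, 1, 1).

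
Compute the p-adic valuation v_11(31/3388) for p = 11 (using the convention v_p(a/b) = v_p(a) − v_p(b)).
v_11(31/3388) = -2

Factor powers of 11 from the numerator and denominator of the reduced fraction: 31 = 11^0 · 31 and 3388 = 11^2 · 28. Apply v_p(a/b) = v_p(a) − v_p(b): v_11(31/3388) = 0 − 2 = -2.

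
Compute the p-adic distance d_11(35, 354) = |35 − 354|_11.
d_11(35, 354) = 1/11

Step 1 — x − y = 35 − 354 = -319. Step 2 — v_11(-319) = 1 (factor: -319 = −(11^1 · 29); the sign does not affect v_p). Step 3 — |x − y|_11 = 11^{-1} = 1/11.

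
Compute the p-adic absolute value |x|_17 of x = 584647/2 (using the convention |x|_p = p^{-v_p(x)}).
|584647/2|_17 = 1/83521

Step 1 — compute v_17(x) by factoring powers of 17 out of the numerator and denominator: v_17(584647/2) = 4. Step 2 — apply |x|_p = p^{-v_p(x)} = 17^{-4} = 1/83521.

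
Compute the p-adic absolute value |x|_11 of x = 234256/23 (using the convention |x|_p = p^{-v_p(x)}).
|234256/23|_11 = 1/14641

Step 1 — compute v_11(x) by factoring powers of 11 out of the numerator and denominator: v_11(234256/23) = 4. Step 2 — apply |x|_p = p^{-v_p(x)} = 11^{-4} = 1/14641.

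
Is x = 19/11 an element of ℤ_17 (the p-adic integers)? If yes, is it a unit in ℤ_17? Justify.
x ∈ ℤ_17^× (unit); v_17(x) = 0

ℤ_17 = {x ∈ ℚ_17 : v_17(x) ≥ 0} and ℤ_17^× = {x ∈ ℤ_17 : v_17(x) = 0}. Here v_17(19/11) = v_17(num) − v_17(den) = 0; compare against these criteria.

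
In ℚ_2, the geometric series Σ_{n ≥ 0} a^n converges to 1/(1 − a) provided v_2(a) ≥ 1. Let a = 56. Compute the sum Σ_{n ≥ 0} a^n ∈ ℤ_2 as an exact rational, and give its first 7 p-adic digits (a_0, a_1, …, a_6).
Σ a^n = 1/(1 − a) = -1/55;  first 7 digits = (1, 0, 0, 1, 1, 1, 1)

v_2(a) = 3 ≥ 1, so the series converges in ℤ_2 to 1/(1 − a) = 1/(1 − 56) = -1/55. Expand this rational in ℤ_2: compute digits iteratively via d_i = x_i mod 2, x_{i+1} = (x_i − d_i)/2. The first 7 digits are (1, 0, 0, 1, 1, 1, 1).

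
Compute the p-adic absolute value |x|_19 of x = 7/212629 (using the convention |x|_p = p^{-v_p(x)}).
|7/212629|_19 = 6859

Step 1 — compute v_19(x) by factoring powers of 19 out of the numerator and denominator: v_19(7/212629) = -3. Step 2 — apply |x|_p = p^{-v_p(x)} = 19^{3} = 6859.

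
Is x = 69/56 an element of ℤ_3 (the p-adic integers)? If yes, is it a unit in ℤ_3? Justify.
x ∈ ℤ_3 but not a unit; v_3(x) = 1 > 0

ℤ_3 = {x ∈ ℚ_3 : v_3(x) ≥ 0} and ℤ_3^× = {x ∈ ℤ_3 : v_3(x) = 0}. Here v_3(69/56) = v_3(num) − v_3(den) = 1; compare against these criteria.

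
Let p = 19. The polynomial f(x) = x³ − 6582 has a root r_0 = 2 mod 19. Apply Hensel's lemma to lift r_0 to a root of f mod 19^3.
r_2 = 2054 (mod 6859)

Hensel: r_{i+1} = r_i − f(r_i)/f′(r_i) mod 19^{i+2}, where f′(x) = 3x². Iterate:
  r_0 = 2 (mod 19)
  r_1 = 249 (mod 361)
  r_2 = 2054 (mod 6859)
Final: r = 2054 with f(r) ≡ 0 mod 19^3.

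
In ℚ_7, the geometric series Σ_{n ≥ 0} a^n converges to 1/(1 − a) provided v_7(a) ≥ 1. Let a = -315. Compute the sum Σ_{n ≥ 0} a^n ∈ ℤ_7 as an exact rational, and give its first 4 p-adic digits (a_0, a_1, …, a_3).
Σ a^n = 1/(1 − a) = 1/316;  first 4 digits = (1, 4, 2, 2)

v_7(a) = 1 ≥ 1, so the series converges in ℤ_7 to 1/(1 − a) = 1/(1 − (-315)) = 1/316. Expand this rational in ℤ_7: compute digits iteratively via d_i = x_i mod 7, x_{i+1} = (x_i − d_i)/7. The first 4 digits are (1, 4, 2, 2).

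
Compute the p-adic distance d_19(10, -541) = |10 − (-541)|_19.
d_19(10, -541) = 1/19

Step 1 — x − y = 10 − (-541) = 551. Step 2 — v_19(551) = 1 (factor: 551 = (19^1 · 29); the sign does not affect v_p). Step 3 — |x − y|_19 = 19^{-1} = 1/19.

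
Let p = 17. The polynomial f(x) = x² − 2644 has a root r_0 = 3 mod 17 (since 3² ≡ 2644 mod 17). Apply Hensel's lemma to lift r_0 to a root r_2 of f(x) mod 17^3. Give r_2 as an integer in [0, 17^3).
r_2 = 4440 (mod 4913)

Hensel's recurrence: r_{i+1} = r_i − f(r_i)·(f′(r_i))^{-1} mod 17^{i+2}, with f′(x) = 2x. Iterate:
  r_0 = 3 (mod 17)
  r_1 = 105 (mod 289)
  r_2 = 4440 (mod 4913)
Final: r_2 = 4440, and one checks f(r_2) ≡ 0 mod 17^3.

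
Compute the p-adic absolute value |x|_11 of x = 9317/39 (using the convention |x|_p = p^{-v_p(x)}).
|9317/39|_11 = 1/1331

Step 1 — compute v_11(x) by factoring powers of 11 out of the numerator and denominator: v_11(9317/39) = 3. Step 2 — apply |x|_p = p^{-v_p(x)} = 11^{-3} = 1/1331.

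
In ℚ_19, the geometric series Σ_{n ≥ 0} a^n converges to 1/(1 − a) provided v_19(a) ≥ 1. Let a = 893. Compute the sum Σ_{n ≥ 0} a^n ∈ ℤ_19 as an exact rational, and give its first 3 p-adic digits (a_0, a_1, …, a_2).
Σ a^n = 1/(1 − a) = -1/892;  first 3 digits = (1, 9, 7)

v_19(a) = 1 ≥ 1, so the series converges in ℤ_19 to 1/(1 − a) = 1/(1 − 893) = -1/892. Expand this rational in ℤ_19: compute digits iteratively via d_i = x_i mod 19, x_{i+1} = (x_i − d_i)/19. The first 3 digits are (1, 9, 7).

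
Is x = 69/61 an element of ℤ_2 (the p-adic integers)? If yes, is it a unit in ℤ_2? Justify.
x ∈ ℤ_2^× (unit); v_2(x) = 0

ℤ_2 = {x ∈ ℚ_2 : v_2(x) ≥ 0} and ℤ_2^× = {x ∈ ℤ_2 : v_2(x) = 0}. Here v_2(69/61) = v_2(num) − v_2(den) = 0; compare against these criteria.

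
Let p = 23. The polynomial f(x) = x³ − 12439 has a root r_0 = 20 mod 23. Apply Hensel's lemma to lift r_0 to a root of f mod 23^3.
r_2 = 7081 (mod 12167)

Hensel: r_{i+1} = r_i − f(r_i)/f′(r_i) mod 23^{i+2}, where f′(x) = 3x². Iterate:
  r_0 = 20 (mod 23)
  r_1 = 204 (mod 529)
  r_2 = 7081 (mod 12167)
Final: r = 7081 with f(r) ≡ 0 mod 23^3.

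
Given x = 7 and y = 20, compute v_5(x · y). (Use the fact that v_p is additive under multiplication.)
v_5(140) = 1

v_p(x) = 0 (factor: 7 = 5^0 · 7); v_p(y) = 1 (factor: 20 = 5^1 · 4). Additivity: v_p(xy) = v_p(x) + v_p(y) = 0 + 1 = 1. (Direct check: xy = 140 = 5^1 · (28).)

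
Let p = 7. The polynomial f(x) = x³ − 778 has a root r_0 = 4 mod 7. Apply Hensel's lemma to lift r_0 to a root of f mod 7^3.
r_2 = 123 (mod 343)

Hensel: r_{i+1} = r_i − f(r_i)/f′(r_i) mod 7^{i+2}, where f′(x) = 3x². Iterate:
  r_0 = 4 (mod 7)
  r_1 = 25 (mod 49)
  r_2 = 123 (mod 343)
Final: r = 123 with f(r) ≡ 0 mod 7^3.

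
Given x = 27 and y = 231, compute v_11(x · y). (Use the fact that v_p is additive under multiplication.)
v_11(6237) = 1

v_p(x) = 0 (factor: 27 = 11^0 · 27); v_p(y) = 1 (factor: 231 = 11^1 · 21). Additivity: v_p(xy) = v_p(x) + v_p(y) = 0 + 1 = 1. (Direct check: xy = 6237 = 11^1 · (567).)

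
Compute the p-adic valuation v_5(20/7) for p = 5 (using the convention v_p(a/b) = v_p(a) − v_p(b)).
v_5(20/7) = 1

Factor powers of 5 from the numerator and denominator of the reduced fraction: 20 = 5^1 · 4 and 7 = 5^0 · 7. Apply v_p(a/b) = v_p(a) − v_p(b): v_5(20/7) = 1 − 0 = 1.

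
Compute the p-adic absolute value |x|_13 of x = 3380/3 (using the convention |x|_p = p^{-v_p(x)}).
|3380/3|_13 = 1/169

Step 1 — compute v_13(x) by factoring powers of 13 out of the numerator and denominator: v_13(3380/3) = 2. Step 2 — apply |x|_p = p^{-v_p(x)} = 13^{-2} = 1/169.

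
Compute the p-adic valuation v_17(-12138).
v_17(-12138) = 2

v_17(n) is the largest exponent k such that 17^k divides n. Factor out: -12138 = -17^2 · 42. (Sign doesn't affect v_p.) So v_17(-12138) = 2.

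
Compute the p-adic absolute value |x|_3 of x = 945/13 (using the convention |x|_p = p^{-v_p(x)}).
|945/13|_3 = 1/27

Step 1 — compute v_3(x) by factoring powers of 3 out of the numerator and denominator: v_3(945/13) = 3. Step 2 — apply |x|_p = p^{-v_p(x)} = 3^{-3} = 1/27.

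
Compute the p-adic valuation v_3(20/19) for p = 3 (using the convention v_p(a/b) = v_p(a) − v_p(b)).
v_3(20/19) = 0

Factor powers of 3 from the numerator and denominator of the reduced fraction: 20 = 3^0 · 20 and 19 = 3^0 · 19. Apply v_p(a/b) = v_p(a) − v_p(b): v_3(20/19) = 0 − 0 = 0.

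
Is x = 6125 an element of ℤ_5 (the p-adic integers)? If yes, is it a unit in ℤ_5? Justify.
x ∈ ℤ_5 but not a unit; v_5(x) = 3 > 0

ℤ_5 = {x ∈ ℚ_5 : v_5(x) ≥ 0} and ℤ_5^× = {x ∈ ℤ_5 : v_5(x) = 0}. Here v_5(6125) = v_5(num) − v_5(den) = 3; compare against these criteria.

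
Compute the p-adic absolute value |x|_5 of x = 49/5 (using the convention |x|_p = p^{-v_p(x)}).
|49/5|_5 = 5

Step 1 — compute v_5(x) by factoring powers of 5 out of the numerator and denominator: v_5(49/5) = -1. Step 2 — apply |x|_p = p^{-v_p(x)} = 5^{1} = 5.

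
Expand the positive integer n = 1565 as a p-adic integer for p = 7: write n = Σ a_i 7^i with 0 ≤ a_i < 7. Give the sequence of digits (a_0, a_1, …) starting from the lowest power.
(a_0, a_1, …) = (4, 6, 3, 4)

Repeated division by 7 gives the digits low-to-high: 1565 = 4 + 6·7^1 + 3·7^2 + 4·7^3. Digit sequence: (4, 6, 3, 4).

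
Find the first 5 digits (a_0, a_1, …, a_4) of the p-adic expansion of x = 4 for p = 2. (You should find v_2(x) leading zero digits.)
(a_0, …, a_4) = (0, 0, 1, 0, 0)

v_2(4) = 2, so a_0 = ... = a_1 = 0. Factor out: x = 2^2 · u with u = 1 a unit in ℤ_2. Expand u iteratively via a_{v+i} = u_i mod 2, u_{i+1} = (u_i − a_{v+i})/2:
  u_0 = 1;  a_2 = 1;  u_1 = (u_0 − 1)/2 = 0
  u_1 = 0;  a_3 = 0;  u_2 = (u_1 − 0)/2 = 0
  u_2 = 0;  a_4 = 0;  u_3 = (u_2 − 0)/2 = 0
Digits: (0, 0, 1, 0, 0).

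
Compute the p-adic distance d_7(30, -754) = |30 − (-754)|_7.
d_7(30, -754) = 1/49

Step 1 — x − y = 30 − (-754) = 784. Step 2 — v_7(784) = 2 (factor: 784 = (7^2 · 16); the sign does not affect v_p). Step 3 — |x − y|_7 = 7^{-2} = 1/49.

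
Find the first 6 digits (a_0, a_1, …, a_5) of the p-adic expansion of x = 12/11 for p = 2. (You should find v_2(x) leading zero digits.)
(a_0, …, a_5) = (0, 0, 1, 0, 0, 1)

v_2(12/11) = 2, so a_0 = ... = a_1 = 0. Factor out: x = 2^2 · u with u = 3/11 a unit in ℤ_2. Expand u iteratively via a_{v+i} = u_i mod 2, u_{i+1} = (u_i − a_{v+i})/2:
  u_0 = 3/11;  a_2 = 1;  u_1 = (u_0 − 1)/2 = -4/11
  u_1 = -4/11;  a_3 = 0;  u_2 = (u_1 − 0)/2 = -2/11
  u_2 = -2/11;  a_4 = 0;  u_3 = (u_2 − 0)/2 = -1/11
  u_3 = -1/11;  a_5 = 1;  u_4 = (u_3 − 1)/2 = -6/11
Digits: (0, 0, 1, 0, 0, 1).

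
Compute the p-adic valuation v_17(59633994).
v_17(59633994) = 5

v_17(n) is the largest exponent k such that 17^k divides n. Factor out: 59633994 = 17^5 · 42. (Sign doesn't affect v_p.) So v_17(59633994) = 5.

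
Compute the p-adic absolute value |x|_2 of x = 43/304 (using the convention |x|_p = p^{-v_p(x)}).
|43/304|_2 = 16

Step 1 — compute v_2(x) by factoring powers of 2 out of the numerator and denominator: v_2(43/304) = -4. Step 2 — apply |x|_p = p^{-v_p(x)} = 2^{4} = 16.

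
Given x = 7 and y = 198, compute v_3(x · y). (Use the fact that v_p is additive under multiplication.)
v_3(1386) = 2

v_p(x) = 0 (factor: 7 = 3^0 · 7); v_p(y) = 2 (factor: 198 = 3^2 · 22). Additivity: v_p(xy) = v_p(x) + v_p(y) = 0 + 2 = 2. (Direct check: xy = 1386 = 3^2 · (154).)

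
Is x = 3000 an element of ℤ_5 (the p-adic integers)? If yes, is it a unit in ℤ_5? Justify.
x ∈ ℤ_5 but not a unit; v_5(x) = 3 > 0

ℤ_5 = {x ∈ ℚ_5 : v_5(x) ≥ 0} and ℤ_5^× = {x ∈ ℤ_5 : v_5(x) = 0}. Here v_5(3000) = v_5(num) − v_5(den) = 3; compare against these criteria.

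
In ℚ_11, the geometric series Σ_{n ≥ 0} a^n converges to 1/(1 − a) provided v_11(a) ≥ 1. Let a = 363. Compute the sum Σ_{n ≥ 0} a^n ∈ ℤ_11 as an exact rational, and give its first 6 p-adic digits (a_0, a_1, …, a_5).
Σ a^n = 1/(1 − a) = -1/362;  first 6 digits = (1, 0, 3, 0, 9, 0)

v_11(a) = 2 ≥ 1, so the series converges in ℤ_11 to 1/(1 − a) = 1/(1 − 363) = -1/362. Expand this rational in ℤ_11: compute digits iteratively via d_i = x_i mod 11, x_{i+1} = (x_i − d_i)/11. The first 6 digits are (1, 0, 3, 0, 9, 0).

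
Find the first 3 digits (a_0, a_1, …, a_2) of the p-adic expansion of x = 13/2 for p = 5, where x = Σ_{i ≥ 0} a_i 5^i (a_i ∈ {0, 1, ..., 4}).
(a_0, …, a_2) = (4, 3, 2)

v_5(13/2) = 0 (numerator and denominator both coprime to 5), so x ∈ ℤ_5^×. Compute digits iteratively via a_i = x_i mod 5, x_{i+1} = (x_i − a_i)/5, with x_0 = x:
  x_0 = 13/2;  a_0 = 4;  x_1 = (x_0 − 4)/5 = 1/2
  x_1 = 1/2;  a_1 = 3;  x_2 = (x_1 − 3)/5 = -1/2
  x_2 = -1/2;  a_2 = 2;  x_3 = (x_2 − 2)/5 = -1/2
Digits: (4, 3, 2).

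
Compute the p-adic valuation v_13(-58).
v_13(-58) = 0

v_13(n) is the largest exponent k such that 13^k divides n. Factor out: -58 = -13^0 · 58. (Sign doesn't affect v_p.) So v_13(-58) = 0.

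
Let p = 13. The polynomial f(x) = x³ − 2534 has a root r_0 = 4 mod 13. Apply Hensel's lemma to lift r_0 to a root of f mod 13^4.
r_3 = 10963 (mod 28561)

Hensel: r_{i+1} = r_i − f(r_i)/f′(r_i) mod 13^{i+2}, where f′(x) = 3x². Iterate:
  r_0 = 4 (mod 13)
  r_1 = 147 (mod 169)
  r_2 = 2175 (mod 2197)
  r_3 = 10963 (mod 28561)
Final: r = 10963 with f(r) ≡ 0 mod 13^4.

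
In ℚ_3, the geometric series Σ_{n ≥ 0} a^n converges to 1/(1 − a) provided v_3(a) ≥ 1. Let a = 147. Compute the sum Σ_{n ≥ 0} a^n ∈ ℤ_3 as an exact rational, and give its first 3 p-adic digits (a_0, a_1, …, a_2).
Σ a^n = 1/(1 − a) = -1/146;  first 3 digits = (1, 1, 2)

v_3(a) = 1 ≥ 1, so the series converges in ℤ_3 to 1/(1 − a) = 1/(1 − 147) = -1/146. Expand this rational in ℤ_3: compute digits iteratively via d_i = x_i mod 3, x_{i+1} = (x_i − d_i)/3. The first 3 digits are (1, 1, 2).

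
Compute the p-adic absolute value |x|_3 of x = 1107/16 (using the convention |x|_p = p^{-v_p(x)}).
|1107/16|_3 = 1/27

Step 1 — compute v_3(x) by factoring powers of 3 out of the numerator and denominator: v_3(1107/16) = 3. Step 2 — apply |x|_p = p^{-v_p(x)} = 3^{-3} = 1/27.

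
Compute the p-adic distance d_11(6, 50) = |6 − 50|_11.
d_11(6, 50) = 1/11

Step 1 — x − y = 6 − 50 = -44. Step 2 — v_11(-44) = 1 (factor: -44 = −(11^1 · 4); the sign does not affect v_p). Step 3 — |x − y|_11 = 11^{-1} = 1/11.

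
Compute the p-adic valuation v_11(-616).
v_11(-616) = 1

v_11(n) is the largest exponent k such that 11^k divides n. Factor out: -616 = -11^1 · 56. (Sign doesn't affect v_p.) So v_11(-616) = 1.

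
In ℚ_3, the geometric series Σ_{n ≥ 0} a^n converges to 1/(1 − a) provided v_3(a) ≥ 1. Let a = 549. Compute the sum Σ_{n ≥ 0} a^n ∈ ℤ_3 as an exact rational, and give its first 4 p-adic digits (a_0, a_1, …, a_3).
Σ a^n = 1/(1 − a) = -1/548;  first 4 digits = (1, 0, 1, 2)

v_3(a) = 2 ≥ 1, so the series converges in ℤ_3 to 1/(1 − a) = 1/(1 − 549) = -1/548. Expand this rational in ℤ_3: compute digits iteratively via d_i = x_i mod 3, x_{i+1} = (x_i − d_i)/3. The first 4 digits are (1, 0, 1, 2).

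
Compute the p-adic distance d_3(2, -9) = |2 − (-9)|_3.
d_3(2, -9) = 1

Step 1 — x − y = 2 − (-9) = 11. Step 2 — v_3(11) = 0 (factor: 11 = (3^0 · 11); the sign does not affect v_p). Step 3 — |x − y|_3 = 3^{0} = 1.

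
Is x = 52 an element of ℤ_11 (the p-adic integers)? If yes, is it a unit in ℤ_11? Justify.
x ∈ ℤ_11^× (unit); v_11(x) = 0

ℤ_11 = {x ∈ ℚ_11 : v_11(x) ≥ 0} and ℤ_11^× = {x ∈ ℤ_11 : v_11(x) = 0}. Here v_11(52) = v_11(num) − v_11(den) = 0; compare against these criteria.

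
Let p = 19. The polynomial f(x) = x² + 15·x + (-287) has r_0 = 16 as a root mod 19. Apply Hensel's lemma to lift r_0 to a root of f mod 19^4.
r_3 = 67219 (mod 130321)

Hensel: r_{i+1} = r_i − f(r_i)·(f′(r_i))^{-1} mod 19^{i+2}, f′(x) = 2x + 15. Iterate:
  r_0 = 16 (mod 19)
  r_1 = 73 (mod 361)
  r_2 = 5488 (mod 6859)
  r_3 = 67219 (mod 130321)
Final: r = 67219 satisfies f(r) ≡ 0 mod 19^4.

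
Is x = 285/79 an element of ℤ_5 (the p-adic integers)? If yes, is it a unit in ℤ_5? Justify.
x ∈ ℤ_5 but not a unit; v_5(x) = 1 > 0

ℤ_5 = {x ∈ ℚ_5 : v_5(x) ≥ 0} and ℤ_5^× = {x ∈ ℤ_5 : v_5(x) = 0}. Here v_5(285/79) = v_5(num) − v_5(den) = 1; compare against these criteria.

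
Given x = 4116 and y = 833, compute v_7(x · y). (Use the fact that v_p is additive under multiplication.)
v_7(3428628) = 5

v_p(x) = 3 (factor: 4116 = 7^3 · 12); v_p(y) = 2 (factor: 833 = 7^2 · 17). Additivity: v_p(xy) = v_p(x) + v_p(y) = 3 + 2 = 5. (Direct check: xy = 3428628 = 7^5 · (204).)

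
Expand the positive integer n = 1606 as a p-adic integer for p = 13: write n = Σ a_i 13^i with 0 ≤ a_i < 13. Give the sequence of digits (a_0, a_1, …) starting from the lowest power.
(a_0, a_1, …) = (7, 6, 9)

Repeated division by 13 gives the digits low-to-high: 1606 = 7 + 6·13^1 + 9·13^2. Digit sequence: (7, 6, 9).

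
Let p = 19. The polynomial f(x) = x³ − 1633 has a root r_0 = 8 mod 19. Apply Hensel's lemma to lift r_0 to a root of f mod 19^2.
r_1 = 27 (mod 361)

Hensel: r_{i+1} = r_i − f(r_i)/f′(r_i) mod 19^{i+2}, where f′(x) = 3x². Iterate:
  r_0 = 8 (mod 19)
  r_1 = 27 (mod 361)
Final: r = 27 with f(r) ≡ 0 mod 19^2.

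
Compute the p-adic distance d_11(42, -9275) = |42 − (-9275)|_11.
d_11(42, -9275) = 1/1331

Step 1 — x − y = 42 − (-9275) = 9317. Step 2 — v_11(9317) = 3 (factor: 9317 = (11^3 · 7); the sign does not affect v_p). Step 3 — |x − y|_11 = 11^{-3} = 1/1331.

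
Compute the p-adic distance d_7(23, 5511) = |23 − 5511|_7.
d_7(23, 5511) = 1/343

Step 1 — x − y = 23 − 5511 = -5488. Step 2 — v_7(-5488) = 3 (factor: -5488 = −(7^3 · 16); the sign does not affect v_p). Step 3 — |x − y|_7 = 7^{-3} = 1/343.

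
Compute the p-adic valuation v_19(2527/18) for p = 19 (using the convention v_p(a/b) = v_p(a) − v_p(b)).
v_19(2527/18) = 2

Factor powers of 19 from the numerator and denominator of the reduced fraction: 2527 = 19^2 · 7 and 18 = 19^0 · 18. Apply v_p(a/b) = v_p(a) − v_p(b): v_19(2527/18) = 2 − 0 = 2.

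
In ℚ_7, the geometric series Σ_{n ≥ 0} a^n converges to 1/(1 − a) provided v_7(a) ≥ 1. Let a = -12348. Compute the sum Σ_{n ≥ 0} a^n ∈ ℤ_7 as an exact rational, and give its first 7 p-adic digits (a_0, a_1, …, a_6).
Σ a^n = 1/(1 − a) = 1/12349;  first 7 digits = (1, 0, 0, 6, 1, 6, 0)

v_7(a) = 3 ≥ 1, so the series converges in ℤ_7 to 1/(1 − a) = 1/(1 − (-12348)) = 1/12349. Expand this rational in ℤ_7: compute digits iteratively via d_i = x_i mod 7, x_{i+1} = (x_i − d_i)/7. The first 7 digits are (1, 0, 0, 6, 1, 6, 0).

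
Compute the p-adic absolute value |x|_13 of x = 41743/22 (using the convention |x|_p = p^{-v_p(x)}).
|41743/22|_13 = 1/2197

Step 1 — compute v_13(x) by factoring powers of 13 out of the numerator and denominator: v_13(41743/22) = 3. Step 2 — apply |x|_p = p^{-v_p(x)} = 13^{-3} = 1/2197.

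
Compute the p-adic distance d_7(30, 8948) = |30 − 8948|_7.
d_7(30, 8948) = 1/343

Step 1 — x − y = 30 − 8948 = -8918. Step 2 — v_7(-8918) = 3 (factor: -8918 = −(7^3 · 26); the sign does not affect v_p). Step 3 — |x − y|_7 = 7^{-3} = 1/343.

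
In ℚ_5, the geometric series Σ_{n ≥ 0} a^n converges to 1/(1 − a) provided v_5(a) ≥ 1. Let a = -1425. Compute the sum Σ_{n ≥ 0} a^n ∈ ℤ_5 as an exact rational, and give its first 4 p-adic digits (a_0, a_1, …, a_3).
Σ a^n = 1/(1 − a) = 1/1426;  first 4 digits = (1, 0, 3, 3)

v_5(a) = 2 ≥ 1, so the series converges in ℤ_5 to 1/(1 − a) = 1/(1 − (-1425)) = 1/1426. Expand this rational in ℤ_5: compute digits iteratively via d_i = x_i mod 5, x_{i+1} = (x_i − d_i)/5. The first 4 digits are (1, 0, 3, 3).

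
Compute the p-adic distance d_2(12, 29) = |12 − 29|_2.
d_2(12, 29) = 1

Step 1 — x − y = 12 − 29 = -17. Step 2 — v_2(-17) = 0 (factor: -17 = −(2^0 · 17); the sign does not affect v_p). Step 3 — |x − y|_2 = 2^{0} = 1.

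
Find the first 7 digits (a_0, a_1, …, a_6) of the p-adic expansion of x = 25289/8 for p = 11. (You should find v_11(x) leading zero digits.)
(a_0, …, a_6) = (0, 0, 0, 1, 7, 9, 6)

v_11(25289/8) = 3, so a_0 = ... = a_2 = 0. Factor out: x = 11^3 · u with u = 19/8 a unit in ℤ_11. Expand u iteratively via a_{v+i} = u_i mod 11, u_{i+1} = (u_i − a_{v+i})/11:
  u_0 = 19/8;  a_3 = 1;  u_1 = (u_0 − 1)/11 = 1/8
  u_1 = 1/8;  a_4 = 7;  u_2 = (u_1 − 7)/11 = -5/8
  u_2 = -5/8;  a_5 = 9;  u_3 = (u_2 − 9)/11 = -7/8
  u_3 = -7/8;  a_6 = 6;  u_4 = (u_3 − 6)/11 = -5/8
Digits: (0, 0, 0, 1, 7, 9, 6).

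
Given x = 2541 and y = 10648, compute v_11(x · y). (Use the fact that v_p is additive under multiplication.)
v_11(27056568) = 5

v_p(x) = 2 (factor: 2541 = 11^2 · 21); v_p(y) = 3 (factor: 10648 = 11^3 · 8). Additivity: v_p(xy) = v_p(x) + v_p(y) = 2 + 3 = 5. (Direct check: xy = 27056568 = 11^5 · (168).)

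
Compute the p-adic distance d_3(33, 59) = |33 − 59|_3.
d_3(33, 59) = 1

Step 1 — x − y = 33 − 59 = -26. Step 2 — v_3(-26) = 0 (factor: -26 = −(3^0 · 26); the sign does not affect v_p). Step 3 — |x − y|_3 = 3^{0} = 1.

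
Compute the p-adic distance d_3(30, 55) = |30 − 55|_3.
d_3(30, 55) = 1

Step 1 — x − y = 30 − 55 = -25. Step 2 — v_3(-25) = 0 (factor: -25 = −(3^0 · 25); the sign does not affect v_p). Step 3 — |x − y|_3 = 3^{0} = 1.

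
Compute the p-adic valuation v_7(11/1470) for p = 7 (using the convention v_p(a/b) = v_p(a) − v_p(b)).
v_7(11/1470) = -2

Factor powers of 7 from the numerator and denominator of the reduced fraction: 11 = 7^0 · 11 and 1470 = 7^2 · 30. Apply v_p(a/b) = v_p(a) − v_p(b): v_7(11/1470) = 0 − 2 = -2.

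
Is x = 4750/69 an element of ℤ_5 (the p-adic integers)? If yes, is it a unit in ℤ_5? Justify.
x ∈ ℤ_5 but not a unit; v_5(x) = 3 > 0

ℤ_5 = {x ∈ ℚ_5 : v_5(x) ≥ 0} and ℤ_5^× = {x ∈ ℤ_5 : v_5(x) = 0}. Here v_5(4750/69) = v_5(num) − v_5(den) = 3; compare against these criteria.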